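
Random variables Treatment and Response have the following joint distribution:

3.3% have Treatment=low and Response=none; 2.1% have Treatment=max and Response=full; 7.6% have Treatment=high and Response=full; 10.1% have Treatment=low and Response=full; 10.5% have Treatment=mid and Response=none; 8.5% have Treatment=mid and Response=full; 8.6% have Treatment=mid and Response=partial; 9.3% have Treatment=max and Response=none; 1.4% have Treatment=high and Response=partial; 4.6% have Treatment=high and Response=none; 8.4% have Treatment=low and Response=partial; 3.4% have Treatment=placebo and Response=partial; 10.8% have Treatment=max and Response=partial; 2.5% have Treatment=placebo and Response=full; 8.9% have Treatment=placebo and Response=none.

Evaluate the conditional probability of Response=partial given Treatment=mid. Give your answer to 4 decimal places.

P(Treatment=mid) = 0.105 + 0.086 + 0.085 = 0.276.
P(Response=partial | Treatment=mid) = 0.086/0.276 = 0.3116.

0.3116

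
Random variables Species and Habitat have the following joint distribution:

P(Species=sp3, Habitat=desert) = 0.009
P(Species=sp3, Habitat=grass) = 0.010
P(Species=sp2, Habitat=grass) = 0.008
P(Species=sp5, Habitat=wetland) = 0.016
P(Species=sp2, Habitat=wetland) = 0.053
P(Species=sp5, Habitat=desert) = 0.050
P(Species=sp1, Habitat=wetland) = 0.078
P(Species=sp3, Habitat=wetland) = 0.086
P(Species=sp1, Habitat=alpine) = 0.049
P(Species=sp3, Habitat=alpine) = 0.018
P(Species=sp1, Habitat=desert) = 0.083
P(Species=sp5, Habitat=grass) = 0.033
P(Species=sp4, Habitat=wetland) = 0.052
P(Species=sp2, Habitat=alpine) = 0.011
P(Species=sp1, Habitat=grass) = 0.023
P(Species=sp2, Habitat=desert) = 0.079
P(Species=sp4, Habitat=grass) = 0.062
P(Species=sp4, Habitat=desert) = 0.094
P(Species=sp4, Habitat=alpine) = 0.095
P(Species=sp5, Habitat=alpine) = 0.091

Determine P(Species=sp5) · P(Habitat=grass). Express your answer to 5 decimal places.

P(Species=sp5) = 0.033 + 0.016 + 0.050 + 0.091 = 0.190.
P(Habitat=grass) = 0.023 + 0.008 + 0.010 + 0.062 + 0.033 = 0.136.
Product: 0.190 × 0.136 = 0.02584.

0.02584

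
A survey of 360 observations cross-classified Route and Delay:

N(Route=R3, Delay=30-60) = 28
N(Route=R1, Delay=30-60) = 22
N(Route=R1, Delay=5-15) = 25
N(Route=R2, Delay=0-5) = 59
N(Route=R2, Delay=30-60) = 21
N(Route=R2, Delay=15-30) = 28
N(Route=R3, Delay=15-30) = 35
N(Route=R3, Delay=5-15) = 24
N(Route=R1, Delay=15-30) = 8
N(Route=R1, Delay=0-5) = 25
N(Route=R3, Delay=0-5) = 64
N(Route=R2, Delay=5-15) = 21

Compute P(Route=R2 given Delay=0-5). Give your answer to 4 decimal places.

0.3986

Total with Delay=0-5: 25 + 59 + 64 = 148.
P(Route=R2 | Delay=0-5) = 59/148 = 0.3986.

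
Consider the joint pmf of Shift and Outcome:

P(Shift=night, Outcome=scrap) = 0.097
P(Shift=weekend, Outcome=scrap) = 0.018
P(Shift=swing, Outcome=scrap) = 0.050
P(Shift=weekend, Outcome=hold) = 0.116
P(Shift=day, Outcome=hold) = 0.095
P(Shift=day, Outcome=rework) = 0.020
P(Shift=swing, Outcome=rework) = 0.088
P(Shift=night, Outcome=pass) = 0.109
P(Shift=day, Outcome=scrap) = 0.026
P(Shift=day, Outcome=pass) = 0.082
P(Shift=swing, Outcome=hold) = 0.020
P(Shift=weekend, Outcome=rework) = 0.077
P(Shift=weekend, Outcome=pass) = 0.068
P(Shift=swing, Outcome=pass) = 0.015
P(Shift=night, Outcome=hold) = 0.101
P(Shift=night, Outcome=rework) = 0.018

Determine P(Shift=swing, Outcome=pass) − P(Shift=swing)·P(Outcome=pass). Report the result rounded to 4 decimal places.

P(Shift=swing) = 0.015 + 0.088 + 0.050 + 0.020 = 0.173.
P(Outcome=pass) = 0.082 + 0.015 + 0.109 + 0.068 = 0.274.
P(Shift=swing, Outcome=pass) − P(Shift=swing)P(Outcome=pass) = 0.015 − 0.173×0.274 = -0.0324.

-0.0324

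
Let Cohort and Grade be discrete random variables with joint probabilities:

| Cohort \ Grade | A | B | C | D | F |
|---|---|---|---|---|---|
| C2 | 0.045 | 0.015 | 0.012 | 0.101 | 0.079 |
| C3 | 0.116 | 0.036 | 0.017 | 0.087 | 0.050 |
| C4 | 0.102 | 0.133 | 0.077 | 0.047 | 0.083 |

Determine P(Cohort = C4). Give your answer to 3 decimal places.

P(Cohort=C4) = 0.102 + 0.133 + 0.077 + 0.047 + 0.083 = 0.442.

0.442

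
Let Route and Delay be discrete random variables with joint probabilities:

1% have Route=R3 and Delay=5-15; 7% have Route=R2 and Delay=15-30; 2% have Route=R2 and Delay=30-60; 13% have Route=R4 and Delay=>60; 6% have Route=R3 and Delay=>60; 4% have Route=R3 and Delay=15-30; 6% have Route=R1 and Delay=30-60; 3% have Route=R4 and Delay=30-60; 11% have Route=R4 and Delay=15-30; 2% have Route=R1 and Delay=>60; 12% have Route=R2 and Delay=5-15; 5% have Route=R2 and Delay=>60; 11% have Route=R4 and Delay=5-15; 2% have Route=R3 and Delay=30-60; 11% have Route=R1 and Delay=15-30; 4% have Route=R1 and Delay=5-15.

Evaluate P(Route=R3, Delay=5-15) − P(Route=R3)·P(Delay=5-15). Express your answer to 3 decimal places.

P(Route=R3) = 0.01 + 0.04 + 0.02 + 0.06 = 0.13.
P(Delay=5-15) = 0.04 + 0.12 + 0.01 + 0.11 = 0.28.
P(Route=R3, Delay=5-15) − P(Route=R3)P(Delay=5-15) = 0.01 − 0.13×0.28 = -0.026.

-0.026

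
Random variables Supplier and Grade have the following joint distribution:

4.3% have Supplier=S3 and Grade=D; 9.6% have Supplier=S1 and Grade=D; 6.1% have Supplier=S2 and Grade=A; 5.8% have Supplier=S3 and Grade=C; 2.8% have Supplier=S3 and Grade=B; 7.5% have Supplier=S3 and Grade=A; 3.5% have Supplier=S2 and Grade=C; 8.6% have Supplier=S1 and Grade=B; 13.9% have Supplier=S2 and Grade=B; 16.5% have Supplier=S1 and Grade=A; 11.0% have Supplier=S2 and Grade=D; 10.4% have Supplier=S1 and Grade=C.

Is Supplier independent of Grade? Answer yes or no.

no

P(Supplier=S2) = 0.345 and P(Grade=B) = 0.253, so their product is 0.08729, but P(Supplier=S2, Grade=B) = 0.139. Since these differ, Supplier and Grade are not independent.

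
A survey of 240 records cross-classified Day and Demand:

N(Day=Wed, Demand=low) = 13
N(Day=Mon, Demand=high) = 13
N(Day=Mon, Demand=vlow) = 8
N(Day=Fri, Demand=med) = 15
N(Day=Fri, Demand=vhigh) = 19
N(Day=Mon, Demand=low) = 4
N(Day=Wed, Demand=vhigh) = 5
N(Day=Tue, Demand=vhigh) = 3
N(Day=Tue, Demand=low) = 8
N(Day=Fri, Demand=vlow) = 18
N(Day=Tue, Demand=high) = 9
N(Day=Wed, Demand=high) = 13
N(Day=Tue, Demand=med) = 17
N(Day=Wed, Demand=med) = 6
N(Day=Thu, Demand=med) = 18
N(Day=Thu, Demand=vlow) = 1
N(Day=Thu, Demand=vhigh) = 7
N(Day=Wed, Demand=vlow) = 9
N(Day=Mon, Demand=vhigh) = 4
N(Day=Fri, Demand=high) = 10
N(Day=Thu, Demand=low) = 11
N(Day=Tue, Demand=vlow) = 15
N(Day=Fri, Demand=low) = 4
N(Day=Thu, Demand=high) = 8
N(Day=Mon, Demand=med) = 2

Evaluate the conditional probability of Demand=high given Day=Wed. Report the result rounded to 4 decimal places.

Total with Day=Wed: 9 + 13 + 6 + 13 + 5 = 46.
P(Demand=high | Day=Wed) = 13/46 = 0.2826.

0.2826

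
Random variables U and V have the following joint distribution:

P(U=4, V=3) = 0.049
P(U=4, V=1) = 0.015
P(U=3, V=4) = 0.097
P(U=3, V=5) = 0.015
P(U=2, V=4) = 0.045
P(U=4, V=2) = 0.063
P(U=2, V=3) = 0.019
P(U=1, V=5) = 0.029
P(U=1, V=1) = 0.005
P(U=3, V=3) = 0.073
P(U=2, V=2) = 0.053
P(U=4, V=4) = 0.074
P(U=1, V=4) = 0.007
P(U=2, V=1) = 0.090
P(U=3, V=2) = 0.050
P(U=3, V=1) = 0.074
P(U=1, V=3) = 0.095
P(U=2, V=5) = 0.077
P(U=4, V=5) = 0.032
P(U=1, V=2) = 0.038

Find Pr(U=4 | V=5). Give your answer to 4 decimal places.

0.2092

P(V=5) = 0.029 + 0.077 + 0.015 + 0.032 = 0.153.
P(U=4 | V=5) = 0.032/0.153 = 0.2092.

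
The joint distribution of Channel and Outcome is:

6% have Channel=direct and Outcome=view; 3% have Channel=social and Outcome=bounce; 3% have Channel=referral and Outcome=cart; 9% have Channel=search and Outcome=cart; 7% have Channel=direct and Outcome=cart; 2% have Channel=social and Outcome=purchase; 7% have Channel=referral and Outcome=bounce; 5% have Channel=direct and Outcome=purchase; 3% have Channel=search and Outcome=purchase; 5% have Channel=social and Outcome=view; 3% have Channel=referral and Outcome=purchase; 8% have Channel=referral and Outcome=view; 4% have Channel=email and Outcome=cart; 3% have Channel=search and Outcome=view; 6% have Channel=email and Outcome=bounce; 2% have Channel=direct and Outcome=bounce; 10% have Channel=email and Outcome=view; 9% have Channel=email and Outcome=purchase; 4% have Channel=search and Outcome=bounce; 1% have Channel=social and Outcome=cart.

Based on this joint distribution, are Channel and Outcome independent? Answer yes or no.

P(Channel=search) = 0.19 and P(Outcome=cart) = 0.24, so their product is 0.0456, but P(Channel=search, Outcome=cart) = 0.09. Since these differ, Channel and Outcome are not independent.

no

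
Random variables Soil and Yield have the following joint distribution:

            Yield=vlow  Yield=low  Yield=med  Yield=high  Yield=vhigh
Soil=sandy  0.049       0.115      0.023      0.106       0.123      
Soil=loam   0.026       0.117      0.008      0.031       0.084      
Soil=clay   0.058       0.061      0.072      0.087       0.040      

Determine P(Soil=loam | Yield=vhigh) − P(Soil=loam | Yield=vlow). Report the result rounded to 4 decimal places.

P(Yield=vhigh) = 0.123 + 0.084 + 0.040 = 0.247; P(Soil=loam | Yield=vhigh) = 0.084/0.247 = 0.34008.
P(Yield=vlow) = 0.049 + 0.026 + 0.058 = 0.133; P(Soil=loam | Yield=vlow) = 0.026/0.133 = 0.19549.
Difference = 0.1446.

0.1446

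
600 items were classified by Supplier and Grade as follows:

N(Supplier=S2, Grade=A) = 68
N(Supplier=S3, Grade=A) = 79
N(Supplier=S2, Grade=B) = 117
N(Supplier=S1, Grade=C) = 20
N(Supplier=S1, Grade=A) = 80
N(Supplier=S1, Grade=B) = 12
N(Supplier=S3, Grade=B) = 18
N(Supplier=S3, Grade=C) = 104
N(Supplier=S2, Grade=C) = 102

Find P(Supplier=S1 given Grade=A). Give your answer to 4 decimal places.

0.3524

Total with Grade=A: 80 + 68 + 79 = 227.
P(Supplier=S1 | Grade=A) = 80/227 = 0.3524.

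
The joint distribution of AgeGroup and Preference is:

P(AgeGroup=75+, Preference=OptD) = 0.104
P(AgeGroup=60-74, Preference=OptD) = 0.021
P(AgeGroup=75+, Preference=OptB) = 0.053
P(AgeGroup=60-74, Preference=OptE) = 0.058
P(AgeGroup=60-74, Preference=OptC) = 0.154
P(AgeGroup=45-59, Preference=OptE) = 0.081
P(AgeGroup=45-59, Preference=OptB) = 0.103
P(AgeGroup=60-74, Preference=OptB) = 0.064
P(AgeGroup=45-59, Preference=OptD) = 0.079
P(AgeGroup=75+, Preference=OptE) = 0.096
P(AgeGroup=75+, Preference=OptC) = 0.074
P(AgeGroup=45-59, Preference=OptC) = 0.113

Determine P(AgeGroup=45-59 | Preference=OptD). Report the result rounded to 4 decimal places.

0.3873

P(Preference=OptD) = 0.079 + 0.021 + 0.104 = 0.204.
P(AgeGroup=45-59 | Preference=OptD) = 0.079/0.204 = 0.3873.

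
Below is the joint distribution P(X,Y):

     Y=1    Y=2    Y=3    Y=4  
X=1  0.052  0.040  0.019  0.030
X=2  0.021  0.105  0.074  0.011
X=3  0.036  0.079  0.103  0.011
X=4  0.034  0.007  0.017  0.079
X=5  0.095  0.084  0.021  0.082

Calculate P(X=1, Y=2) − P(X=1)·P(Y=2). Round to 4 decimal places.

P(X=1) = 0.052 + 0.040 + 0.019 + 0.030 = 0.141.
P(Y=2) = 0.040 + 0.105 + 0.079 + 0.007 + 0.084 = 0.315.
P(X=1, Y=2) − P(X=1)P(Y=2) = 0.040 − 0.141×0.315 = -0.0044.

-0.0044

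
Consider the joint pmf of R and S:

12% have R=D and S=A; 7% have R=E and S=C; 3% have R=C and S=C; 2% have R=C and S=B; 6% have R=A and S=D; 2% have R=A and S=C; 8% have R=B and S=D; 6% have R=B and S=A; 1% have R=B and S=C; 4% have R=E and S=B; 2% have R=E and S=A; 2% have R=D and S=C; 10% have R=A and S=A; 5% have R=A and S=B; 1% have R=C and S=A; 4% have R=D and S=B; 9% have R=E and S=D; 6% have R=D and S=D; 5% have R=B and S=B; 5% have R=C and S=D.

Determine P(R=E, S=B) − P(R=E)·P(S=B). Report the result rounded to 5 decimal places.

-0.00400

P(R=E) = 0.02 + 0.04 + 0.07 + 0.09 = 0.22.
P(S=B) = 0.05 + 0.05 + 0.02 + 0.04 + 0.04 = 0.20.
P(R=E, S=B) − P(R=E)P(S=B) = 0.04 − 0.22×0.20 = -0.00400.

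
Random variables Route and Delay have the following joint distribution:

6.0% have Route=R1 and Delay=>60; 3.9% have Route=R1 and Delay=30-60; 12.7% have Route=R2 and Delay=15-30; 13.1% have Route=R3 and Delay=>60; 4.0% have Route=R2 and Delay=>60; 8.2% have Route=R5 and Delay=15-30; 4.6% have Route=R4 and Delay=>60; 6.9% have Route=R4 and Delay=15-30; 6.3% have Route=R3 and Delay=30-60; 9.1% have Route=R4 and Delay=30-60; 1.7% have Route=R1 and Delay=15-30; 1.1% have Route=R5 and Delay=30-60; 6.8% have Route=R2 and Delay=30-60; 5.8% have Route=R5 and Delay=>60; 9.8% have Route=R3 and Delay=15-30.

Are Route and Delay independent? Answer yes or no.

no

P(Route=R2) = 0.235 and P(Delay=>60) = 0.335, so their product is 0.07873, but P(Route=R2, Delay=>60) = 0.040. Since these differ, Route and Delay are not independent.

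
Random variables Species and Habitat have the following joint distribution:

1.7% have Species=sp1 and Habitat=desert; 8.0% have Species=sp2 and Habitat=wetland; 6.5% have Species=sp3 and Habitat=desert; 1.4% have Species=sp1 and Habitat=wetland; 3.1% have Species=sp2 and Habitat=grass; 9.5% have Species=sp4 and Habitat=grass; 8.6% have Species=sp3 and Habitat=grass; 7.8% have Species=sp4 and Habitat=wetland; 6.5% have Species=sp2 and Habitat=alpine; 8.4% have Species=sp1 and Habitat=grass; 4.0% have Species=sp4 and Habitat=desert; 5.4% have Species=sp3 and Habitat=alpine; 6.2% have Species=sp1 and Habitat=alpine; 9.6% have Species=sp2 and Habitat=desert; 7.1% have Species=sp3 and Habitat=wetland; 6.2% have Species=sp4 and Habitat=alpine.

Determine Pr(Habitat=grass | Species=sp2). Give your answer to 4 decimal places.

0.1140

P(Species=sp2) = 0.031 + 0.080 + 0.096 + 0.065 = 0.272.
P(Habitat=grass | Species=sp2) = 0.031/0.272 = 0.1140.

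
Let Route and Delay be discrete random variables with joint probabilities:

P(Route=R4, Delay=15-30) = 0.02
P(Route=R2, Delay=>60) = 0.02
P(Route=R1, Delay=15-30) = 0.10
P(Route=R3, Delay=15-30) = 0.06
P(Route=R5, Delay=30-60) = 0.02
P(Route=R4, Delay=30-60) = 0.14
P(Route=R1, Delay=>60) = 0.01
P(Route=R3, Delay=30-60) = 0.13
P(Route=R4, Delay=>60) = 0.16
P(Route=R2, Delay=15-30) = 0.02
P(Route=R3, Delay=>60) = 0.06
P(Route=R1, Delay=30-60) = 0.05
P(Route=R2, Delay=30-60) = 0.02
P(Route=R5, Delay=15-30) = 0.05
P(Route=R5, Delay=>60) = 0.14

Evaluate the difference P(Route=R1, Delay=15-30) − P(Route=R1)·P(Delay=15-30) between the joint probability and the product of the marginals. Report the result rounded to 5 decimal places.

P(Route=R1) = 0.10 + 0.05 + 0.01 = 0.16.
P(Delay=15-30) = 0.10 + 0.02 + 0.06 + 0.02 + 0.05 = 0.25.
P(Route=R1, Delay=15-30) − P(Route=R1)P(Delay=15-30) = 0.10 − 0.16×0.25 = 0.06000.

0.06000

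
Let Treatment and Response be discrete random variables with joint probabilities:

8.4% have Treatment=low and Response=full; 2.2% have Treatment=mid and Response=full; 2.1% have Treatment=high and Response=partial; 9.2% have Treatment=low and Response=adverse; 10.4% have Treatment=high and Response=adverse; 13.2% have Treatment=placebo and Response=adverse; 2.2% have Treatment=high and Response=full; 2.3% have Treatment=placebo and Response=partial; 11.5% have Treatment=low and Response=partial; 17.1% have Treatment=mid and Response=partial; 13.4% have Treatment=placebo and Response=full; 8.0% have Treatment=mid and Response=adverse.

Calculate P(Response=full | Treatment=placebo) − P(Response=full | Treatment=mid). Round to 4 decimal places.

0.3831

P(Treatment=placebo) = 0.023 + 0.134 + 0.132 = 0.289; P(Response=full | Treatment=placebo) = 0.134/0.289 = 0.46367.
P(Treatment=mid) = 0.171 + 0.022 + 0.080 = 0.273; P(Response=full | Treatment=mid) = 0.022/0.273 = 0.08059.
Difference = 0.3831.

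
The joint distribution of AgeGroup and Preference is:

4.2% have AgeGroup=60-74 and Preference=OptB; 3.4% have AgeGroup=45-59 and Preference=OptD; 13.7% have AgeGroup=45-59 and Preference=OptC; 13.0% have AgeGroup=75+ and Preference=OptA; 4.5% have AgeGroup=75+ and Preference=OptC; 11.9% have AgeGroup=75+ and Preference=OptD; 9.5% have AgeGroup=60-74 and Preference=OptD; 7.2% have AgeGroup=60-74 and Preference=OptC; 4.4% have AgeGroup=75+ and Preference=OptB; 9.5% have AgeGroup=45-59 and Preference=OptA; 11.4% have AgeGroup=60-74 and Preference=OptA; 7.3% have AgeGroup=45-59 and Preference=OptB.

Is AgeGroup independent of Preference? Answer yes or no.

no

P(AgeGroup=45-59) = 0.339 and P(Preference=OptC) = 0.254, so their product is 0.08611, but P(AgeGroup=45-59, Preference=OptC) = 0.137. Since these differ, AgeGroup and Preference are not independent.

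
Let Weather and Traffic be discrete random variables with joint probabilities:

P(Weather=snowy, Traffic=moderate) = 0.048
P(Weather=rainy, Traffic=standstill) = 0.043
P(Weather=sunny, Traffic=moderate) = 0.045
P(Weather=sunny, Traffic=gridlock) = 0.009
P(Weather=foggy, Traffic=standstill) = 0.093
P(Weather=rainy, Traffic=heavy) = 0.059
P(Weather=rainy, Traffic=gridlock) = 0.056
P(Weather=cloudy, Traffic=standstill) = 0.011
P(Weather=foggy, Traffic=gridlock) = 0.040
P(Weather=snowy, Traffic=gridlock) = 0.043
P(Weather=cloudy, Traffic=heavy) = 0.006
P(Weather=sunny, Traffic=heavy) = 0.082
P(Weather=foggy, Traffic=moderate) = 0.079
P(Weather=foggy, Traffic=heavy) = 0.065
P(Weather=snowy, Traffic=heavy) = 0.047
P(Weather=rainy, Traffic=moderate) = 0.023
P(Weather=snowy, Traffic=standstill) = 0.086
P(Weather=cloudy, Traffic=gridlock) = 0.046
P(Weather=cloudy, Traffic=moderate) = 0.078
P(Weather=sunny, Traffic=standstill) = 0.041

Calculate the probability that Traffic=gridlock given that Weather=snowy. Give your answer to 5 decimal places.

0.19196

P(Weather=snowy) = 0.048 + 0.047 + 0.043 + 0.086 = 0.224.
P(Traffic=gridlock | Weather=snowy) = 0.043/0.224 = 0.19196.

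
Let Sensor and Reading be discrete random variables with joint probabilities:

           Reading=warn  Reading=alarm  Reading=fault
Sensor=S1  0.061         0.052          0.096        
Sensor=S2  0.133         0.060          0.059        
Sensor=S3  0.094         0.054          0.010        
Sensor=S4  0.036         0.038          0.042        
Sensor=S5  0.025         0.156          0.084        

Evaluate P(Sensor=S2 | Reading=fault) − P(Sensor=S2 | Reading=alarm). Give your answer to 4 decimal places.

0.0361

P(Reading=fault) = 0.096 + 0.059 + 0.010 + 0.042 + 0.084 = 0.291; P(Sensor=S2 | Reading=fault) = 0.059/0.291 = 0.20275.
P(Reading=alarm) = 0.052 + 0.060 + 0.054 + 0.038 + 0.156 = 0.360; P(Sensor=S2 | Reading=alarm) = 0.060/0.360 = 0.16667.
Difference = 0.0361.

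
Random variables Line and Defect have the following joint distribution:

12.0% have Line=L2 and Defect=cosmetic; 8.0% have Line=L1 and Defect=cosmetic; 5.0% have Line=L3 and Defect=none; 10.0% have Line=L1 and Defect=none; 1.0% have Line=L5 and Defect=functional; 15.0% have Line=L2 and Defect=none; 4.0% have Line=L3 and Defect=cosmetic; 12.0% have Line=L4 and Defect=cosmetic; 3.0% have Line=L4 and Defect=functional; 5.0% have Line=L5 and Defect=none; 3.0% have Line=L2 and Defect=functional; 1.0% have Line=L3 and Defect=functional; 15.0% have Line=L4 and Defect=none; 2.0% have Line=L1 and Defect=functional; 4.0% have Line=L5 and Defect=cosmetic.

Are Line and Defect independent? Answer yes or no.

Every cell satisfies P(Line,Defect) = P(Line)·P(Defect). For instance P(Line=L3) = 0.100, P(Defect=cosmetic) = 0.400, and 0.100×0.400 = 0.040 matches the joint entry. So Line and Defect are independent.

yes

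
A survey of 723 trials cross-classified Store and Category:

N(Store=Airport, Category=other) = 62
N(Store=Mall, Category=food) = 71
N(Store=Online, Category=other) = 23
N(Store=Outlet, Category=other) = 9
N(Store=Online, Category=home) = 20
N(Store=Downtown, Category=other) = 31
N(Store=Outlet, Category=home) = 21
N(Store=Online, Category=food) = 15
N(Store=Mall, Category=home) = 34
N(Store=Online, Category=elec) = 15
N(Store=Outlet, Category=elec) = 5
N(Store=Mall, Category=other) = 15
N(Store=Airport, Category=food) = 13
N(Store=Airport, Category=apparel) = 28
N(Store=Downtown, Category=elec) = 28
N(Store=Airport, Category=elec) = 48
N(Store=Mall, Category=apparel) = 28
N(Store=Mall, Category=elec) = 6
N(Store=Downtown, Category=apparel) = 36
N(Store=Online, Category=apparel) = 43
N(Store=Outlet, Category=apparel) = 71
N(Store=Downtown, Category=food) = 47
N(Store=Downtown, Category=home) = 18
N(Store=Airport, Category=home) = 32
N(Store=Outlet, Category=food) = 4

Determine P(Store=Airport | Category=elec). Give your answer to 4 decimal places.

0.4706

Total with Category=elec: 28 + 6 + 48 + 5 + 15 = 102.
P(Store=Airport | Category=elec) = 48/102 = 0.4706.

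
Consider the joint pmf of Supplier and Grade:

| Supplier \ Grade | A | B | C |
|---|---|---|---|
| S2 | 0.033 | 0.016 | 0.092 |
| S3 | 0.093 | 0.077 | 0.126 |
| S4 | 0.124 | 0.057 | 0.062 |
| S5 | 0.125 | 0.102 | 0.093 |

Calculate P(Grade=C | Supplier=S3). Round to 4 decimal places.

0.4257

P(Supplier=S3) = 0.093 + 0.077 + 0.126 = 0.296.
P(Grade=C | Supplier=S3) = 0.126/0.296 = 0.4257.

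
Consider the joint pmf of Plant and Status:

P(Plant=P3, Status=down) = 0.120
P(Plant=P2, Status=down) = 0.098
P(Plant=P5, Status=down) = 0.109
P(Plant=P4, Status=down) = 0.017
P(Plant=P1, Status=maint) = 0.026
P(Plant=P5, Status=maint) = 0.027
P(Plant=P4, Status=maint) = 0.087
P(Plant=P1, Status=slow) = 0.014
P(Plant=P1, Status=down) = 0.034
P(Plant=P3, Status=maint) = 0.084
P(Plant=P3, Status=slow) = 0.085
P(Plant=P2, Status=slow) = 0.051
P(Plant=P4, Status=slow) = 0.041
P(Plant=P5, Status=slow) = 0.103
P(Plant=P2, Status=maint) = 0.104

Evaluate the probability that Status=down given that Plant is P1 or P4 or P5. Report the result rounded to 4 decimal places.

P(Plant=P1) = 0.014 + 0.034 + 0.026 = 0.074.
P(Plant=P4) = 0.041 + 0.017 + 0.087 = 0.145.
P(Plant=P5) = 0.103 + 0.109 + 0.027 = 0.239.
P(Plant ∈ {P1, P4, P5}) = 0.074 + 0.145 + 0.239 = 0.458; P(Status=down, Plant ∈ {P1, P4, P5}) = 0.034 + 0.017 + 0.109 = 0.160.
P(Status=down | Plant ∈ {P1, P4, P5}) = 0.160/0.458 = 0.3493.

0.3493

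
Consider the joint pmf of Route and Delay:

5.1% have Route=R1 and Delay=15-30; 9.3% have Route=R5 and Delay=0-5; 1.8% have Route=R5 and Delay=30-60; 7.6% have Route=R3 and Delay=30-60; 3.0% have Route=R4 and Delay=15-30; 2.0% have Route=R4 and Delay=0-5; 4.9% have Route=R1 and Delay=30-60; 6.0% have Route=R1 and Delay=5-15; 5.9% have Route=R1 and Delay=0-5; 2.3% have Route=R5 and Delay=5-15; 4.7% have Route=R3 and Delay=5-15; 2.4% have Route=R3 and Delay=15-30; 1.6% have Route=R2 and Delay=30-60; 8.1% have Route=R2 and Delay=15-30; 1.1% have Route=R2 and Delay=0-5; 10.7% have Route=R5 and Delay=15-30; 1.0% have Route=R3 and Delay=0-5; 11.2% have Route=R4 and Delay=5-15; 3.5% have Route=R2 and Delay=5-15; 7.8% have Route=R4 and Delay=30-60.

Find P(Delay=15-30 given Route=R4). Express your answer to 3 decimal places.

0.125

P(Route=R4) = 0.020 + 0.112 + 0.030 + 0.078 = 0.240.
P(Delay=15-30 | Route=R4) = 0.030/0.240 = 0.125.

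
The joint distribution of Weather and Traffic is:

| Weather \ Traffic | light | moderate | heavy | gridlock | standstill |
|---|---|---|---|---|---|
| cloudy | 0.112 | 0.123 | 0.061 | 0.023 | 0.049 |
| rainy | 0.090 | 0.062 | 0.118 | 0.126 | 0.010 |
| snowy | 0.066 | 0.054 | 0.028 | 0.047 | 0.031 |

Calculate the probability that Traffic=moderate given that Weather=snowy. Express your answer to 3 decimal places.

0.239

P(Weather=snowy) = 0.066 + 0.054 + 0.028 + 0.047 + 0.031 = 0.226.
P(Traffic=moderate | Weather=snowy) = 0.054/0.226 = 0.239.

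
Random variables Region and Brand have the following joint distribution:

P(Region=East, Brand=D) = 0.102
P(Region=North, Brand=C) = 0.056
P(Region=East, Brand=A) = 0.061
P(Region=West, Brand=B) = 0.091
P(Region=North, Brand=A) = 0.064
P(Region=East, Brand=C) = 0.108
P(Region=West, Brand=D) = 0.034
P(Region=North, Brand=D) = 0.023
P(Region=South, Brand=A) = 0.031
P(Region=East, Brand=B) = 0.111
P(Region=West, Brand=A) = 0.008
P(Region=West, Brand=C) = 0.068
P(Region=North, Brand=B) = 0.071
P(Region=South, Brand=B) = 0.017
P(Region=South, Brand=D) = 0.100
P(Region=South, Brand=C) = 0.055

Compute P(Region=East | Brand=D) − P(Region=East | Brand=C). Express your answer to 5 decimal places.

0.01752

P(Brand=D) = 0.023 + 0.100 + 0.102 + 0.034 = 0.259; P(Region=East | Brand=D) = 0.102/0.259 = 0.393822.
P(Brand=C) = 0.056 + 0.055 + 0.108 + 0.068 = 0.287; P(Region=East | Brand=C) = 0.108/0.287 = 0.376307.
Difference = 0.01752.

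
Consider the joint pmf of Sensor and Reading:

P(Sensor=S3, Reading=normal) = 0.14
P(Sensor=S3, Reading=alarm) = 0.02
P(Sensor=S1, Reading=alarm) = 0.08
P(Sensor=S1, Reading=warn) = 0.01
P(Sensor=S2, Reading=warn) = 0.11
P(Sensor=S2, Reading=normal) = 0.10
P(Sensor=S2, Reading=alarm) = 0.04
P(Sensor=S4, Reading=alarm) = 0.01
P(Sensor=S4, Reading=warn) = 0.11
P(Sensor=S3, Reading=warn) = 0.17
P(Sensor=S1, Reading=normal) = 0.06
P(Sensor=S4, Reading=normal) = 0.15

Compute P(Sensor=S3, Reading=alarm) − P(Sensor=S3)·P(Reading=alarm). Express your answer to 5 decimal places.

-0.02950

P(Sensor=S3) = 0.14 + 0.17 + 0.02 = 0.33.
P(Reading=alarm) = 0.08 + 0.04 + 0.02 + 0.01 = 0.15.
P(Sensor=S3, Reading=alarm) − P(Sensor=S3)P(Reading=alarm) = 0.02 − 0.33×0.15 = -0.02950.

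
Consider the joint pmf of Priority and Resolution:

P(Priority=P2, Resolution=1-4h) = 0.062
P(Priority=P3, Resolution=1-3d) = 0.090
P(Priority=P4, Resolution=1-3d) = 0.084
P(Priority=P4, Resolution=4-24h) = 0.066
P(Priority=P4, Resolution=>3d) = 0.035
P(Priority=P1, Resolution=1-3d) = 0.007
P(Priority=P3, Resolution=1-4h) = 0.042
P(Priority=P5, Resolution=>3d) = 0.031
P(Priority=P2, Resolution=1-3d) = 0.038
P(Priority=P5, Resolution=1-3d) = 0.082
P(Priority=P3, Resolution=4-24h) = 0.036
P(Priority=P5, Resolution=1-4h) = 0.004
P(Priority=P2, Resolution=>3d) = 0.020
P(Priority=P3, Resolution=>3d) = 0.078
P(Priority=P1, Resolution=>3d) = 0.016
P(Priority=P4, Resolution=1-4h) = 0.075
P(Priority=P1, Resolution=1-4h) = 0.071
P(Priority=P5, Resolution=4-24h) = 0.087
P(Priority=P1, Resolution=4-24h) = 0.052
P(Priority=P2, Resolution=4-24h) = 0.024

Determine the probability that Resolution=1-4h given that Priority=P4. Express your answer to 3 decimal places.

P(Priority=P4) = 0.075 + 0.066 + 0.084 + 0.035 = 0.260.
P(Resolution=1-4h | Priority=P4) = 0.075/0.260 = 0.288.

0.288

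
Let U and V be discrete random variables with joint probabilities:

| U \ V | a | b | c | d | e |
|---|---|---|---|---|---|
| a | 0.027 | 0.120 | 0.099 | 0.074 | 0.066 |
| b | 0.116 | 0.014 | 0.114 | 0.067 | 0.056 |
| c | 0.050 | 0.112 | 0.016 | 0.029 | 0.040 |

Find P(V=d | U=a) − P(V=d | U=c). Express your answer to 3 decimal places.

P(U=a) = 0.027 + 0.120 + 0.099 + 0.074 + 0.066 = 0.386; P(V=d | U=a) = 0.074/0.386 = 0.1917.
P(U=c) = 0.050 + 0.112 + 0.016 + 0.029 + 0.040 = 0.247; P(V=d | U=c) = 0.029/0.247 = 0.1174.
Difference = 0.074.

0.074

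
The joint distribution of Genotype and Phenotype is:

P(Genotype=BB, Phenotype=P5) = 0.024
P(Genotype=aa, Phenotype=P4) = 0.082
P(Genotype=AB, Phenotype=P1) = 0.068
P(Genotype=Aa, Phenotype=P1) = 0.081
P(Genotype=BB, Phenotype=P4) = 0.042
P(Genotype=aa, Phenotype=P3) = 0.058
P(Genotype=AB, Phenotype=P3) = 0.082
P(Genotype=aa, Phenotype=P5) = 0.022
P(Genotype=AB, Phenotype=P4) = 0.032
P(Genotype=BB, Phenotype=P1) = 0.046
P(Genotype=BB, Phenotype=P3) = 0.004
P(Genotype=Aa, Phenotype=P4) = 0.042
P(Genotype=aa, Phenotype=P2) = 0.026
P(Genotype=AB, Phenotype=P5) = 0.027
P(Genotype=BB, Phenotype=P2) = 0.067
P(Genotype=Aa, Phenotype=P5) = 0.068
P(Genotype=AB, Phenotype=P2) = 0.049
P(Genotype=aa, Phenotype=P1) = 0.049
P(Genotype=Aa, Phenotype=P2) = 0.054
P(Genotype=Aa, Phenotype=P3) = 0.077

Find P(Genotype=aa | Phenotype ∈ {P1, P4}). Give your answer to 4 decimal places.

0.2964

P(Phenotype=P1) = 0.081 + 0.049 + 0.068 + 0.046 = 0.244.
P(Phenotype=P4) = 0.042 + 0.082 + 0.032 + 0.042 = 0.198.
P(Phenotype ∈ {P1, P4}) = 0.244 + 0.198 = 0.442; P(Genotype=aa, Phenotype ∈ {P1, P4}) = 0.049 + 0.082 = 0.131.
P(Genotype=aa | Phenotype ∈ {P1, P4}) = 0.131/0.442 = 0.2964.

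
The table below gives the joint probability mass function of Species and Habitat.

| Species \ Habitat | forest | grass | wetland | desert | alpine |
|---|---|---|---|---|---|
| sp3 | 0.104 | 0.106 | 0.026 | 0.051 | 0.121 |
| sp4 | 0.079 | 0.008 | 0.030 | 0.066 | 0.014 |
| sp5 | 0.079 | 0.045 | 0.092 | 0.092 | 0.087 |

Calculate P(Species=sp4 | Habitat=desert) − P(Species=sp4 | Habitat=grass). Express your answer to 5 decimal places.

0.26548

P(Habitat=desert) = 0.051 + 0.066 + 0.092 = 0.209; P(Species=sp4 | Habitat=desert) = 0.066/0.209 = 0.315789.
P(Habitat=grass) = 0.106 + 0.008 + 0.045 = 0.159; P(Species=sp4 | Habitat=grass) = 0.008/0.159 = 0.050314.
Difference = 0.26548.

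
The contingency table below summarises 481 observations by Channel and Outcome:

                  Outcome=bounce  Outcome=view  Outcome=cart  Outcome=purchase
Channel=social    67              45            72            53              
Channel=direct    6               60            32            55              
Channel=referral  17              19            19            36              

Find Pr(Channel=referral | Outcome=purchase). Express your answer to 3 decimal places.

Total with Outcome=purchase: 53 + 55 + 36 = 144.
P(Channel=referral | Outcome=purchase) = 36/144 = 0.250.

0.250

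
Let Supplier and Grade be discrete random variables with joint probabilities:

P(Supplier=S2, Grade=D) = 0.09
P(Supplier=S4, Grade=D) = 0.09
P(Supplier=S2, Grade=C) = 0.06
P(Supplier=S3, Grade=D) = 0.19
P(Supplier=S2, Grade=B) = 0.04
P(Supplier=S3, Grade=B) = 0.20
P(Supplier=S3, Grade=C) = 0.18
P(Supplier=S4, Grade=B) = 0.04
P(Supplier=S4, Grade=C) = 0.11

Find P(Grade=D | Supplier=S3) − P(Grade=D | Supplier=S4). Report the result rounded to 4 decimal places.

P(Supplier=S3) = 0.20 + 0.18 + 0.19 = 0.57; P(Grade=D | Supplier=S3) = 0.19/0.57 = 0.33333.
P(Supplier=S4) = 0.04 + 0.11 + 0.09 = 0.24; P(Grade=D | Supplier=S4) = 0.09/0.24 = 0.37500.
Difference = -0.0417.

-0.0417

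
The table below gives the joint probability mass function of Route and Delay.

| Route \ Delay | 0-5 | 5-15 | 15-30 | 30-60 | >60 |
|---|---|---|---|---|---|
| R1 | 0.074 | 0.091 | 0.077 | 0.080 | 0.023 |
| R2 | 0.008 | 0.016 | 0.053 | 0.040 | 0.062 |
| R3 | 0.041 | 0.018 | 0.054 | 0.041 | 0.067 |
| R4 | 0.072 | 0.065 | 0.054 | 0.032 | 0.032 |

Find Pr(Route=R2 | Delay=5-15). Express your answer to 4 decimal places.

0.0842

P(Delay=5-15) = 0.091 + 0.016 + 0.018 + 0.065 = 0.190.
P(Route=R2 | Delay=5-15) = 0.016/0.190 = 0.0842.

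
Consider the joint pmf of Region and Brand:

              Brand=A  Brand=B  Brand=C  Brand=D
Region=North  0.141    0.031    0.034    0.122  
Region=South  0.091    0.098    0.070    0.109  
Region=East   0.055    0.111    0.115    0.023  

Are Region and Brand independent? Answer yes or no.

no

P(Region=East) = 0.304 and P(Brand=D) = 0.254, so their product is 0.07722, but P(Region=East, Brand=D) = 0.023. Since these differ, Region and Brand are not independent.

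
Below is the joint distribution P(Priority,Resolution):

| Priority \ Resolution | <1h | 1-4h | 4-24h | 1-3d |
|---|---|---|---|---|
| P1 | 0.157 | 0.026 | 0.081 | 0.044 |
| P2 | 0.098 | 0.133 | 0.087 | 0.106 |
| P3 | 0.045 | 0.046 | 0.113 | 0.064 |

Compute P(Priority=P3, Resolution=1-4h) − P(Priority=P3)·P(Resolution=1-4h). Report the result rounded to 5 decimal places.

P(Priority=P3) = 0.045 + 0.046 + 0.113 + 0.064 = 0.268.
P(Resolution=1-4h) = 0.026 + 0.133 + 0.046 = 0.205.
P(Priority=P3, Resolution=1-4h) − P(Priority=P3)P(Resolution=1-4h) = 0.046 − 0.268×0.205 = -0.00894.

-0.00894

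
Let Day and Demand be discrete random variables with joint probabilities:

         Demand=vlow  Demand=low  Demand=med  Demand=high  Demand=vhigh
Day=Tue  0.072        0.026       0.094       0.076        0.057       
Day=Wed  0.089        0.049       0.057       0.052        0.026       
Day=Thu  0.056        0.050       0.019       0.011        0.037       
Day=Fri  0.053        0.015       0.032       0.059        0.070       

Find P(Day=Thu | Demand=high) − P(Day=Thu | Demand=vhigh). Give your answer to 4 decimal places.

-0.1392

P(Demand=high) = 0.076 + 0.052 + 0.011 + 0.059 = 0.198; P(Day=Thu | Demand=high) = 0.011/0.198 = 0.05556.
P(Demand=vhigh) = 0.057 + 0.026 + 0.037 + 0.070 = 0.190; P(Day=Thu | Demand=vhigh) = 0.037/0.190 = 0.19474.
Difference = -0.1392.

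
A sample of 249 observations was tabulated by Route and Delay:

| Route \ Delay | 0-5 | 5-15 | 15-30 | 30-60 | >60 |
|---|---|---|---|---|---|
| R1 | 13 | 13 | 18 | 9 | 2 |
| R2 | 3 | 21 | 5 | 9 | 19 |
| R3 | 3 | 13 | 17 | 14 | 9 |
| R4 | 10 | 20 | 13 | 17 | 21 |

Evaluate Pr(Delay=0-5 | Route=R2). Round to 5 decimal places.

Total with Route=R2: 3 + 21 + 5 + 9 + 19 = 57.
P(Delay=0-5 | Route=R2) = 3/57 = 0.05263.

0.05263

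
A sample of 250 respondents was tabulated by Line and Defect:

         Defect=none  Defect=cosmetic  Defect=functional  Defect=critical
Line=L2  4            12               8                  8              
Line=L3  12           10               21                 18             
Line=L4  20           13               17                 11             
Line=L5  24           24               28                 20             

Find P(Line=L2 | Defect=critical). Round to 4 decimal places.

0.1404

Total with Defect=critical: 8 + 18 + 11 + 20 = 57.
P(Line=L2 | Defect=critical) = 8/57 = 0.1404.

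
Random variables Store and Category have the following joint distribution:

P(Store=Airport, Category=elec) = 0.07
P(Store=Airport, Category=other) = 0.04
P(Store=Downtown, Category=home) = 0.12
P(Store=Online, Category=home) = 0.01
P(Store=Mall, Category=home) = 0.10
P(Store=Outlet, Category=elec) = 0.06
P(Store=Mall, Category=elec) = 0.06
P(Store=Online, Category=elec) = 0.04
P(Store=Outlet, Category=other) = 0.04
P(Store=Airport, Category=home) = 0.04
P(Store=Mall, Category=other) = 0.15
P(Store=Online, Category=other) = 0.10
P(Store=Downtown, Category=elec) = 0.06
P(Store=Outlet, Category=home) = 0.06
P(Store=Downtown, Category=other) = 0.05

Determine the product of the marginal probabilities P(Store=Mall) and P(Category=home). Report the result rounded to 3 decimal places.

P(Store=Mall) = 0.06 + 0.10 + 0.15 = 0.31.
P(Category=home) = 0.12 + 0.10 + 0.04 + 0.06 + 0.01 = 0.33.
Product: 0.31 × 0.33 = 0.102.

0.102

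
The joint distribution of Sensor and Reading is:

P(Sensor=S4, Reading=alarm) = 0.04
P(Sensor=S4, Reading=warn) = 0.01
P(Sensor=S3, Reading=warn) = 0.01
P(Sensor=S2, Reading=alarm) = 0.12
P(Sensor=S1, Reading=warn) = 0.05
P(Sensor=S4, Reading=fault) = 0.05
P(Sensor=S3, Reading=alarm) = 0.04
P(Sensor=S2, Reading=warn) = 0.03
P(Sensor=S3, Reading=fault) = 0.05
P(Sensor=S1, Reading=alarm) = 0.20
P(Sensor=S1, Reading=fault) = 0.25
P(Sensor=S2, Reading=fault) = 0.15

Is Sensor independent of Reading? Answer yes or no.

Every cell satisfies P(Sensor,Reading) = P(Sensor)·P(Reading). For instance P(Sensor=S4) = 0.10, P(Reading=fault) = 0.50, and 0.10×0.50 = 0.05 matches the joint entry. So Sensor and Reading are independent.

yes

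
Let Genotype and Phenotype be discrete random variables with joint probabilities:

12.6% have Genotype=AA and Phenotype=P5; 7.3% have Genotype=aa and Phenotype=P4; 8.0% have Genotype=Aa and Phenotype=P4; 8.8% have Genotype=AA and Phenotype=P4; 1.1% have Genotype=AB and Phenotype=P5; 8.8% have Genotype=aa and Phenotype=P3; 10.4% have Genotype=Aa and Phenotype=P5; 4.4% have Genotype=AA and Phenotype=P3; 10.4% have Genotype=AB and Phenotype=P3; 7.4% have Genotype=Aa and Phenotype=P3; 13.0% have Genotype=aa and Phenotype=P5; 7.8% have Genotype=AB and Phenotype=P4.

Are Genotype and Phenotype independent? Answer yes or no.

P(Genotype=AB) = 0.193 and P(Phenotype=P5) = 0.371, so their product is 0.07160, but P(Genotype=AB, Phenotype=P5) = 0.011. Since these differ, Genotype and Phenotype are not independent.

no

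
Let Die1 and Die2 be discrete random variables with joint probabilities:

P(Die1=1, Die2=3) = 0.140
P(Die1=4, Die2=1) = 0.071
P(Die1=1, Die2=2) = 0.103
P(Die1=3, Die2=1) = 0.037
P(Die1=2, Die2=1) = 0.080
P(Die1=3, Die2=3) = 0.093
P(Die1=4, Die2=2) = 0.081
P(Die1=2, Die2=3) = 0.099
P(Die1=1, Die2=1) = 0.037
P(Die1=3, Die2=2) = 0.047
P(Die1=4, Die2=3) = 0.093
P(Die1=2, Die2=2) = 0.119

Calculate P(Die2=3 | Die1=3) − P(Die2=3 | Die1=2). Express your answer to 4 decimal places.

0.1932

P(Die1=3) = 0.037 + 0.047 + 0.093 = 0.177; P(Die2=3 | Die1=3) = 0.093/0.177 = 0.52542.
P(Die1=2) = 0.080 + 0.119 + 0.099 = 0.298; P(Die2=3 | Die1=2) = 0.099/0.298 = 0.33221.
Difference = 0.1932.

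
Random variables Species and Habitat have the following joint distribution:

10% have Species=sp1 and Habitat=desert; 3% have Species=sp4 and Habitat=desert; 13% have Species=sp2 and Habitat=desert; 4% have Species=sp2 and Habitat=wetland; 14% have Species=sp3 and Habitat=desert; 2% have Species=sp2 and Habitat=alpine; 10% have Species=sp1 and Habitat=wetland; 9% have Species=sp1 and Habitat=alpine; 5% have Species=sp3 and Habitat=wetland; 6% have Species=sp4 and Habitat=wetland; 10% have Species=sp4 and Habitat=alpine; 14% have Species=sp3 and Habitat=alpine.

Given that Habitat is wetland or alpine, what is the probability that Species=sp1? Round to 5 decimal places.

0.31667

P(Habitat=wetland) = 0.10 + 0.04 + 0.05 + 0.06 = 0.25.
P(Habitat=alpine) = 0.09 + 0.02 + 0.14 + 0.10 = 0.35.
P(Habitat ∈ {wetland, alpine}) = 0.25 + 0.35 = 0.60; P(Species=sp1, Habitat ∈ {wetland, alpine}) = 0.10 + 0.09 = 0.19.
P(Species=sp1 | Habitat ∈ {wetland, alpine}) = 0.19/0.60 = 0.31667.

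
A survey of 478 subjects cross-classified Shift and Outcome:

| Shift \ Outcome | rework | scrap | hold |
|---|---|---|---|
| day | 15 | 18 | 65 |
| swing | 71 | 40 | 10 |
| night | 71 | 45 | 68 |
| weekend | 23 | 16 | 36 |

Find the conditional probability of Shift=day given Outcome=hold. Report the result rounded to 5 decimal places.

Total with Outcome=hold: 65 + 10 + 68 + 36 = 179.
P(Shift=day | Outcome=hold) = 65/179 = 0.36313.

0.36313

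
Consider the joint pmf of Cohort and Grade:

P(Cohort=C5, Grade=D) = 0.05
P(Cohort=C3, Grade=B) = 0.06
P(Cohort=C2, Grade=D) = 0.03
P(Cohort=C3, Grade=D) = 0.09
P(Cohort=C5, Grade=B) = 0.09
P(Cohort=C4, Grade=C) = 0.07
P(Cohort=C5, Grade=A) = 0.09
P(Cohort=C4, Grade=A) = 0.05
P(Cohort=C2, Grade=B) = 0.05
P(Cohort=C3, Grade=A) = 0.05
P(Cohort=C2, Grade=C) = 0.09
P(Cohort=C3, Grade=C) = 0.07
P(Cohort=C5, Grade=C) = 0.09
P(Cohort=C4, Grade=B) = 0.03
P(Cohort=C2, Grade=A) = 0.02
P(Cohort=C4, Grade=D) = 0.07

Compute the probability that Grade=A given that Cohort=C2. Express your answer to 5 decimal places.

P(Cohort=C2) = 0.02 + 0.05 + 0.09 + 0.03 = 0.19.
P(Grade=A | Cohort=C2) = 0.02/0.19 = 0.10526.

0.10526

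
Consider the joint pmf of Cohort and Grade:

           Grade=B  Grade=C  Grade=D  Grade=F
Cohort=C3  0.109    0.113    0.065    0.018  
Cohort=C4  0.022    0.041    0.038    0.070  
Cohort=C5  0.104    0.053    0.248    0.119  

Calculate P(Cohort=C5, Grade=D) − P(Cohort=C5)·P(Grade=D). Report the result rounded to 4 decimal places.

0.0641

P(Cohort=C5) = 0.104 + 0.053 + 0.248 + 0.119 = 0.524.
P(Grade=D) = 0.065 + 0.038 + 0.248 = 0.351.
P(Cohort=C5, Grade=D) − P(Cohort=C5)P(Grade=D) = 0.248 − 0.524×0.351 = 0.0641.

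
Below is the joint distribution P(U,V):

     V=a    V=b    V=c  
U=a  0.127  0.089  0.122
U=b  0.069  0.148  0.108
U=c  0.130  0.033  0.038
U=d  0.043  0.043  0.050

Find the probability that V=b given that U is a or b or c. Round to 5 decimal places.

0.31250

P(U=a) = 0.127 + 0.089 + 0.122 = 0.338.
P(U=b) = 0.069 + 0.148 + 0.108 = 0.325.
P(U=c) = 0.130 + 0.033 + 0.038 = 0.201.
P(U ∈ {a, b, c}) = 0.338 + 0.325 + 0.201 = 0.864; P(V=b, U ∈ {a, b, c}) = 0.089 + 0.148 + 0.033 = 0.270.
P(V=b | U ∈ {a, b, c}) = 0.270/0.864 = 0.31250.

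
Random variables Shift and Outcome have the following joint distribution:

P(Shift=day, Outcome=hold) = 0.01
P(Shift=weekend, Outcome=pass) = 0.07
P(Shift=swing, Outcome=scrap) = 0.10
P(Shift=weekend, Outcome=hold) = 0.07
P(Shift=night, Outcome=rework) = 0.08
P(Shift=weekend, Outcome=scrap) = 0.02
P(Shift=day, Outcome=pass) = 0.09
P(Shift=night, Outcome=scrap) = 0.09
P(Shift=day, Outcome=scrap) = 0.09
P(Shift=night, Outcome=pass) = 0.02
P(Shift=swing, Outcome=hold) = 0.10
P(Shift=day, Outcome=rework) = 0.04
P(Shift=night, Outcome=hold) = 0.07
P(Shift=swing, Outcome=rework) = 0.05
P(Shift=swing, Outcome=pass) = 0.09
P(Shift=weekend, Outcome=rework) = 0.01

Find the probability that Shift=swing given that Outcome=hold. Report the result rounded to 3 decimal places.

0.400

P(Outcome=hold) = 0.01 + 0.10 + 0.07 + 0.07 = 0.25.
P(Shift=swing | Outcome=hold) = 0.10/0.25 = 0.400.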